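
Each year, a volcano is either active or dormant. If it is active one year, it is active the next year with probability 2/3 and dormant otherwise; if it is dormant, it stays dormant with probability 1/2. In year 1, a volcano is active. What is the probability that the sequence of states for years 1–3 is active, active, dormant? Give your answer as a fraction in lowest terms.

2/9

Year 1 is given. For each transition, use the conditional probability from the current state:
P(active | active) = 2/3; P(dormant | active) = 1/3.
P = 2/3 × 1/3 = 2/9.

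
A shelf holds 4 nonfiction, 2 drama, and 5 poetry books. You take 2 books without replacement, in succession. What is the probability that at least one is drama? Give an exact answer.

19/55

P(no drama) = 9/11 × 8/10 = 72/110 = 36/55.
P(at least one) = 1 − 36/55 = 19/55.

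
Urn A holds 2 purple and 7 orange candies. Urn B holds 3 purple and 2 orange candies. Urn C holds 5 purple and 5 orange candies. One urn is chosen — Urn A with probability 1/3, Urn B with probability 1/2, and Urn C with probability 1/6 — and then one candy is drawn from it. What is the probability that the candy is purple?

247/540

From Urn A: P(purple) = 2/9.
From Urn B: P(purple) = 3/5.
From Urn C: P(purple) = 5/10.
Total probability = (1/3)(2/9) + (1/2)(3/5) + (1/6)(5/10) = 247/540.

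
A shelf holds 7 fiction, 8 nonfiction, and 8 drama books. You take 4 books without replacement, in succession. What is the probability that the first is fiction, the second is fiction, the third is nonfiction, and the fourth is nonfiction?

14/1265

Multiply the probability of each draw given the previous ones:
P = 7/23 × 6/22 × 8/21 × 7/20 = 2352/212520 = 14/1265.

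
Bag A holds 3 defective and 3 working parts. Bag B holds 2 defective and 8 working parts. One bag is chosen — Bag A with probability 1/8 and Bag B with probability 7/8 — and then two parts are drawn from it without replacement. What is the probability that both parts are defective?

From Bag A: P(both defective) = (3/6)(2/5) = 1/5.
From Bag B: P(both defective) = (2/10)(1/9) = 1/45.
Total probability = (1/8)(1/5) + (7/8)(1/45) = 2/45.

2/45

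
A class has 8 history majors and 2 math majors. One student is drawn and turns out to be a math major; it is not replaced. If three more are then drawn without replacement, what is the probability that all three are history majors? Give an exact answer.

After the first draw, 8 of the remaining 9 students are history majors.
P = 8/9 × 7/8 × 6/7 = 336/504 = 2/3.

2/3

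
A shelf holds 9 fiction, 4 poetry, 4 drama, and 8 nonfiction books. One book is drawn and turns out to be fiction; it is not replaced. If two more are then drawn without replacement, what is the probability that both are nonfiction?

With the first book removed, 8 nonfiction remain out of 24.
P = 8/24 × 7/23 = 56/552 = 7/69.

7/69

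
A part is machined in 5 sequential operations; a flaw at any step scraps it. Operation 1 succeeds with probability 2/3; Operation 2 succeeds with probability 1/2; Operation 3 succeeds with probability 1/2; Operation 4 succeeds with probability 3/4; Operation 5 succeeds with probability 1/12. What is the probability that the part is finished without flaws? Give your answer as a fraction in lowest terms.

The events are sequential, so multiply the conditional probabilities:
P = 2/3 × 1/2 × 1/2 × 3/4 × 1/12 = 6/576 = 1/96.

1/96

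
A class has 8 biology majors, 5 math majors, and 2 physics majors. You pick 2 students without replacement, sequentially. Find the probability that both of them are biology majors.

P(all biology majors) = 8/15 × 7/14 = 56/210 = 4/15.

4/15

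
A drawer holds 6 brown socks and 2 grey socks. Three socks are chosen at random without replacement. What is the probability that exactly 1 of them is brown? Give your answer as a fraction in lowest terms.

3/28

One ordering (brown drawn first) has probability 6/8 × 2/7 × 1/6 = 12/336 = 1/28.
There are C(3,1) = 3 such orderings, each equally likely, so P = 3 × 1/28 = 3/28.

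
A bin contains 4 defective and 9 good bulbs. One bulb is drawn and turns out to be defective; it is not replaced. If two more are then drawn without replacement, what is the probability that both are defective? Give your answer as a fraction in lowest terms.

With the first bulb removed, 3 defective remain out of 12.
P = 3/12 × 2/11 = 6/132 = 1/22.

1/22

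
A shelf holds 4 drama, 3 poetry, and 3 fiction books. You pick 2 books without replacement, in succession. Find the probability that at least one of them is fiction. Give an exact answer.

P(no fiction) = 7/10 × 6/9 = 42/90 = 7/15.
P(at least one) = 1 − 7/15 = 8/15.

8/15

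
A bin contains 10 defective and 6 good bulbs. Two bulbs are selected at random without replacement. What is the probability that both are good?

1/8

P(all good) = 6/16 × 5/15 = 30/240 = 1/8.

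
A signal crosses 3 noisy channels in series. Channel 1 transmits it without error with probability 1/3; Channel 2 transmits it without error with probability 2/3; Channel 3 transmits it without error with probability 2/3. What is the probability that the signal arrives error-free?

Multiplying along the chain,
P = 1/3 × 2/3 × 2/3 = 4/27.

4/27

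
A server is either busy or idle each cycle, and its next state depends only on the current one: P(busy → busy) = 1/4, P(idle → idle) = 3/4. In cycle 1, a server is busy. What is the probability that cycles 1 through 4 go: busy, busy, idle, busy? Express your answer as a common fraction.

3/64

Cycle 1 is given. For each transition, use the conditional probability from the current state:
P(busy | busy) = 1/4; P(idle | busy) = 3/4; P(busy | idle) = 1/4.
P = 1/4 × 3/4 × 1/4 = 3/64.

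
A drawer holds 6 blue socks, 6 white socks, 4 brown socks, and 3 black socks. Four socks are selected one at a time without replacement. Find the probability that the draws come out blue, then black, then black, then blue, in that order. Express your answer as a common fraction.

5/2584

Each draw changes the counts, so multiply the conditional probabilities along the sequence:
P = 6/19 × 3/18 × 2/17 × 5/16 = 180/93024 = 5/2584.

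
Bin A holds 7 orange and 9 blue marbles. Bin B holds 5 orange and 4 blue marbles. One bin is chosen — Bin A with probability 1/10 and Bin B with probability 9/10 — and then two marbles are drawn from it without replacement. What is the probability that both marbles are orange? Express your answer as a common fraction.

From Bin A: P(both orange) = (7/16)(6/15) = 7/40.
From Bin B: P(both orange) = (5/9)(4/8) = 5/18.
Total probability = (1/10)(7/40) + (9/10)(5/18) = 107/400.

107/400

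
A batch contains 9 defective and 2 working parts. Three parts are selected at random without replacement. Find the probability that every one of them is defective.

28/55

P(all defective) = 9/11 × 8/10 × 7/9 = 504/990 = 28/55.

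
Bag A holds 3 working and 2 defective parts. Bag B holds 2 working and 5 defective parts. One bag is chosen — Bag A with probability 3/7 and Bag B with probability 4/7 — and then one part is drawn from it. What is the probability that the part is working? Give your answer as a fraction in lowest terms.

103/245

From Bag A: P(working) = 3/5.
From Bag B: P(working) = 2/7.
Total probability = (3/7)(3/5) + (4/7)(2/7) = 103/245.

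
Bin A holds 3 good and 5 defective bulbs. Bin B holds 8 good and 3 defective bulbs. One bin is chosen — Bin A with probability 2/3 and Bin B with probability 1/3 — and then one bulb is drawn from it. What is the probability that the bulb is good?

From Bin A: P(good) = 3/8.
From Bin B: P(good) = 8/11.
Total probability = (2/3)(3/8) + (1/3)(8/11) = 65/132.

65/132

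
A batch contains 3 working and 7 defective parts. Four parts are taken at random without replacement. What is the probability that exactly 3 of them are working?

1/30

One ordering (working drawn first) has probability 3/10 × 2/9 × 1/8 × 7/7 = 42/5040 = 1/120.
There are C(4,3) = 4 such orderings, each equally likely, so P = 4 × 1/120 = 1/30.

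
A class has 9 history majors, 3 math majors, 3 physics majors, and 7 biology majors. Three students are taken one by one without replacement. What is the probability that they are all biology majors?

1/44

P(every draw is a biology major) = 7/22 × 6/21 × 5/20 = 210/9240 = 1/44.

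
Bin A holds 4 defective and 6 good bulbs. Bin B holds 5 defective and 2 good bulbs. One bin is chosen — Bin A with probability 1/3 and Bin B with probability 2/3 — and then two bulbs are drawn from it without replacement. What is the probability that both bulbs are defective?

38/105

From Bin A: P(both defective) = (4/10)(3/9) = 2/15.
From Bin B: P(both defective) = (5/7)(4/6) = 10/21.
Total probability = (1/3)(2/15) + (2/3)(10/21) = 38/105.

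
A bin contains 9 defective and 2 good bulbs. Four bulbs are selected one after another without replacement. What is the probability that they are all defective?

21/55

P(all defective) = 9/11 × 8/10 × 7/9 × 6/8 = 3024/7920 = 21/55.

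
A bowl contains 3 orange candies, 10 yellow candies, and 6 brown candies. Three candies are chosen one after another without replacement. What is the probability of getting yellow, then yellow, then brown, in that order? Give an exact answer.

Chain rule:
P = 10/19 × 9/18 × 6/17 = 540/5814 = 30/323.

30/323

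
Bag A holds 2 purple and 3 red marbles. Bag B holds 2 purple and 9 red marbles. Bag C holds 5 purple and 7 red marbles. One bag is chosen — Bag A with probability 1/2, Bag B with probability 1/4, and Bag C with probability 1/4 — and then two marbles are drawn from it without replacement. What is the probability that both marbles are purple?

61/660

From Bag A: P(both purple) = (2/5)(1/4) = 1/10.
From Bag B: P(both purple) = (2/11)(1/10) = 1/55.
From Bag C: P(both purple) = (5/12)(4/11) = 5/33.
Total probability = (1/2)(1/10) + (1/4)(1/55) + (1/4)(5/33) = 61/660.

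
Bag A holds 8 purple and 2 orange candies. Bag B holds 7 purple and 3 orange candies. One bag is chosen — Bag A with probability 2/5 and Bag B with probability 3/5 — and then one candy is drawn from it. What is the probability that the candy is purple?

From Bag A: P(purple) = 8/10.
From Bag B: P(purple) = 7/10.
Total probability = (2/5)(8/10) + (3/5)(7/10) = 37/50.

37/50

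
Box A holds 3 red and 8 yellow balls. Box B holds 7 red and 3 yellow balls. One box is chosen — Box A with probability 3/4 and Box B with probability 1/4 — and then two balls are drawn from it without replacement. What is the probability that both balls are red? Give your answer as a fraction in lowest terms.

From Box A: P(both red) = (3/11)(2/10) = 3/55.
From Box B: P(both red) = (7/10)(6/9) = 7/15.
Total probability = (3/4)(3/55) + (1/4)(7/15) = 26/165.

26/165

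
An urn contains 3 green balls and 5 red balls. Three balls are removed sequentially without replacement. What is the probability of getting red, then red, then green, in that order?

5/28

Each draw changes the counts, so multiply the conditional probabilities along the sequence:
P = 5/8 × 4/7 × 3/6 = 60/336 = 5/28.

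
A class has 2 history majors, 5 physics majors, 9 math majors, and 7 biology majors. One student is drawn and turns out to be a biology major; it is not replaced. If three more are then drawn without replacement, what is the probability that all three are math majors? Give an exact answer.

3/55

With the first student removed, 9 math majors remain out of 22.
P = 9/22 × 8/21 × 7/20 = 504/9240 = 3/55.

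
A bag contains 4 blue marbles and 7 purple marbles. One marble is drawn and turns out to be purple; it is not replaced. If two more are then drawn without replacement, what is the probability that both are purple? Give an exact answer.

1/3

After the first draw, 6 of the remaining 10 marbles are purple.
P = 6/10 × 5/9 = 30/90 = 1/3.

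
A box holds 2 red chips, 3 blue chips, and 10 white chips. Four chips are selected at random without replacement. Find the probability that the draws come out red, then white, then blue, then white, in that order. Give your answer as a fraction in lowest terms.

3/182

Chain rule:
P = 2/15 × 10/14 × 3/13 × 9/12 = 540/32760 = 3/182.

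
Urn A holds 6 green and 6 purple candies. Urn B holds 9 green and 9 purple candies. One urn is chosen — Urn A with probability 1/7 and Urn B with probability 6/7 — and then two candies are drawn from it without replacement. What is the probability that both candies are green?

613/2618

From Urn A: P(both green) = (6/12)(5/11) = 5/22.
From Urn B: P(both green) = (9/18)(8/17) = 4/17.
Total probability = (1/7)(5/22) + (6/7)(4/17) = 613/2618.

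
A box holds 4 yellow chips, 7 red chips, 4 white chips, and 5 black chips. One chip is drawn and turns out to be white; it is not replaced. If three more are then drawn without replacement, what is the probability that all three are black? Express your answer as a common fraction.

With the first chip removed, 5 black remain out of 19.
P = 5/19 × 4/18 × 3/17 = 60/5814 = 10/969.

10/969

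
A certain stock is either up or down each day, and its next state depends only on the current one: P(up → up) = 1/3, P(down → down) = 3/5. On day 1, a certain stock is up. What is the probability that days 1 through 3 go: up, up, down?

Day 1 is given. For each transition, use the conditional probability from the current state:
P(up | up) = 1/3; P(down | up) = 2/3.
P = 1/3 × 2/3 = 2/9.

2/9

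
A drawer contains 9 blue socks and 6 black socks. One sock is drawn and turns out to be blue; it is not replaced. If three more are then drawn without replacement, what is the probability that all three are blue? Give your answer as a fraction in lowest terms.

After the first draw, 8 of the remaining 14 socks are blue.
P = 8/14 × 7/13 × 6/12 = 336/2184 = 2/13.

2/13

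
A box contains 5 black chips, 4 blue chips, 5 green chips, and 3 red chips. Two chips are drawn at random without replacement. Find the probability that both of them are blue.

P = 4/17 × 3/16 = 12/272 = 3/68.

3/68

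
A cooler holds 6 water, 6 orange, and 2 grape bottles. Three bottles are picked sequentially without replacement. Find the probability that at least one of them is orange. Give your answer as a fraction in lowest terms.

P(no orange) = 8/14 × 7/13 × 6/12 = 336/2184 = 2/13.
P(at least one) = 1 − 2/13 = 11/13.

11/13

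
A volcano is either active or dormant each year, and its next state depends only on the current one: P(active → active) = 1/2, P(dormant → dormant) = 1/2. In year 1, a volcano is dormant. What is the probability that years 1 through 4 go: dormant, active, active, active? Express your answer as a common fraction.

1/8

Year 1 is given. For each transition, use the conditional probability from the current state:
P(active | dormant) = 1/2; P(active | active) = 1/2; P(active | active) = 1/2.
P = 1/2 × 1/2 × 1/2 = 1/8.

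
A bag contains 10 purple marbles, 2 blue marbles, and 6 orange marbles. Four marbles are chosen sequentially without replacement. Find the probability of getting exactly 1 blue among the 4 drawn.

One ordering (blue drawn first) has probability 2/18 × 16/17 × 15/16 × 14/15 = 6720/73440 = 14/153.
There are C(4,1) = 4 such orderings, each equally likely, so P = 4 × 14/153 = 56/153.

56/153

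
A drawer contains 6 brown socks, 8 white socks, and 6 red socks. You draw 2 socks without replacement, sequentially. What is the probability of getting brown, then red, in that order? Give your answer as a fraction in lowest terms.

9/95

Each draw changes the counts, so multiply the conditional probabilities along the sequence:
P = 6/20 × 6/19 = 36/380 = 9/95.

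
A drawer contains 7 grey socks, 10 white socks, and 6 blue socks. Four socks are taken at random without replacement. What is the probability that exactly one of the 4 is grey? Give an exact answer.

One ordering (grey drawn first) has probability 7/23 × 16/22 × 15/21 × 14/20 = 23520/212520 = 28/253.
There are C(4,1) = 4 such orderings, each equally likely, so P = 4 × 28/253 = 112/253.

112/253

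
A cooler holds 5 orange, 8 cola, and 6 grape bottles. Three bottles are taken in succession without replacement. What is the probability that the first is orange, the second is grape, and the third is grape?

25/969

Multiply the probability of each draw given the previous ones:
P = 5/19 × 6/18 × 5/17 = 150/5814 = 25/969.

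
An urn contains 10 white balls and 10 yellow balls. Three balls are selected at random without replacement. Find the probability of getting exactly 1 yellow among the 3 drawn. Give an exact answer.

15/38

One ordering (yellow drawn first) has probability 10/20 × 10/19 × 9/18 = 900/6840 = 5/38.
There are C(3,1) = 3 such orderings, each equally likely, so P = 3 × 5/38 = 15/38.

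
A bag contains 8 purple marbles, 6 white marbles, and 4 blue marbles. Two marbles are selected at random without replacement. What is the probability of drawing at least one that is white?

29/51

P(no white) = 12/18 × 11/17 = 132/306 = 22/51.
P(at least one) = 1 − 22/51 = 29/51.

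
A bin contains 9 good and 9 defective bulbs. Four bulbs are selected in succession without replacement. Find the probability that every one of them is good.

7/170

P = 9/18 × 8/17 × 7/16 × 6/15 = 3024/73440 = 7/170.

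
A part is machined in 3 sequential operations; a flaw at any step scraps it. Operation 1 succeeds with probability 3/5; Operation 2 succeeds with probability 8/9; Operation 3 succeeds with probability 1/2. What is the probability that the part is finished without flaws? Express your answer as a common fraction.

Multiplying along the chain,
P = 3/5 × 8/9 × 1/2 = 24/90 = 4/15.

4/15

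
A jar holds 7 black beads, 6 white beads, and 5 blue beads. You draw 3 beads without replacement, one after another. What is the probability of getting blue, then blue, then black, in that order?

35/1224

Multiply the probability of each draw given the previous ones:
P = 5/18 × 4/17 × 7/16 = 140/4896 = 35/1224.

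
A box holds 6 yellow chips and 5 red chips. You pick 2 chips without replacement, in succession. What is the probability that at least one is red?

8/11

P(no red) = 6/11 × 5/10 = 30/110 = 3/11.
P(at least one) = 1 − 3/11 = 8/11.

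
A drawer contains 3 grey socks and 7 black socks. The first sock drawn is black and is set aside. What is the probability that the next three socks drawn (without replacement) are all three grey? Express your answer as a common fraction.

1/84

After the first draw, 3 of the remaining 9 socks are grey.
P = 3/9 × 2/8 × 1/7 = 6/504 = 1/84.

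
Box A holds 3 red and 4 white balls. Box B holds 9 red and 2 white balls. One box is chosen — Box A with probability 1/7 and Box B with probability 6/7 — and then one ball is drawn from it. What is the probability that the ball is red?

411/539

From Box A: P(red) = 3/7.
From Box B: P(red) = 9/11.
Total probability = (1/7)(3/7) + (6/7)(9/11) = 411/539.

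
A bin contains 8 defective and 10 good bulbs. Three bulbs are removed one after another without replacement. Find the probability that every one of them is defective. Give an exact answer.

7/102

P(all defective) = 8/18 × 7/17 × 6/16 = 336/4896 = 7/102.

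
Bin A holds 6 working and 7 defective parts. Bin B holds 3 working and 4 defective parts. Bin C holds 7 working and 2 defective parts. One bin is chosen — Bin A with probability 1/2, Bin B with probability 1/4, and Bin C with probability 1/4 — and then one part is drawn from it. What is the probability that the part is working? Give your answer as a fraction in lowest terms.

From Bin A: P(working) = 6/13.
From Bin B: P(working) = 3/7.
From Bin C: P(working) = 7/9.
Total probability = (1/2)(6/13) + (1/4)(3/7) + (1/4)(7/9) = 436/819.

436/819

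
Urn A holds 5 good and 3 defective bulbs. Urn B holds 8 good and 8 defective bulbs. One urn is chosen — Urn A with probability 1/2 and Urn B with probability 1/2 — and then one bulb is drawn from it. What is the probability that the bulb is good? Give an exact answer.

9/16

From Urn A: P(good) = 5/8.
From Urn B: P(good) = 8/16.
Total probability = (1/2)(5/8) + (1/2)(8/16) = 9/16.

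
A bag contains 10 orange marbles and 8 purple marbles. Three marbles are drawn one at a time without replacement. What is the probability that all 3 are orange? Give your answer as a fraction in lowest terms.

P = 10/18 × 9/17 × 8/16 = 720/4896 = 5/34.

5/34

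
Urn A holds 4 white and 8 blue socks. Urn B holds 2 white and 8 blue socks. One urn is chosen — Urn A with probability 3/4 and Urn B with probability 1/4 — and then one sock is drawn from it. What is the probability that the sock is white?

3/10

From Urn A: P(white) = 4/12.
From Urn B: P(white) = 2/10.
Total probability = (3/4)(4/12) + (1/4)(2/10) = 3/10.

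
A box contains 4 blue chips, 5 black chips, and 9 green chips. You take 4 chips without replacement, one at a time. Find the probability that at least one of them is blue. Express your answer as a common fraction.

2059/3060

P(no blue) = 14/18 × 13/17 × 12/16 × 11/15 = 24024/73440 = 1001/3060.
P(at least one) = 1 − 1001/3060 = 2059/3060.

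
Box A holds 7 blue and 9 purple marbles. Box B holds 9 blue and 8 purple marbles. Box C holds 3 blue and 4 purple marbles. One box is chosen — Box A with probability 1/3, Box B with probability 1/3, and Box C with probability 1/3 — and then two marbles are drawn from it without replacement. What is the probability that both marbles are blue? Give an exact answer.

2773/14280

From Box A: P(both blue) = (7/16)(6/15) = 7/40.
From Box B: P(both blue) = (9/17)(8/16) = 9/34.
From Box C: P(both blue) = (3/7)(2/6) = 1/7.
Total probability = (1/3)(7/40) + (1/3)(9/34) + (1/3)(1/7) = 2773/14280.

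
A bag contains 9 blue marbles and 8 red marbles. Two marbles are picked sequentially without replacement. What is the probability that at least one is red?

25/34

P(no red) = 9/17 × 8/16 = 72/272 = 9/34.
P(at least one) = 1 − 9/34 = 25/34.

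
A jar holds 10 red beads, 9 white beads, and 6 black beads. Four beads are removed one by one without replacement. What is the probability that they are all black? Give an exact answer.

P = 6/25 × 5/24 × 4/23 × 3/22 = 360/303600 = 3/2530.

3/2530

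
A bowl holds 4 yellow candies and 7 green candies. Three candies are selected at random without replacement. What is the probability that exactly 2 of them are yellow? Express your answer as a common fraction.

One ordering (yellow drawn first) has probability 4/11 × 3/10 × 7/9 = 84/990 = 14/165.
There are C(3,2) = 3 such orderings, each equally likely, so P = 3 × 14/165 = 14/55.

14/55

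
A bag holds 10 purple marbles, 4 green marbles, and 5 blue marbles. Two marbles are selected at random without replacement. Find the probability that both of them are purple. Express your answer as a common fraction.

5/19

P(every draw is purple) = 10/19 × 9/18 = 90/342 = 5/19.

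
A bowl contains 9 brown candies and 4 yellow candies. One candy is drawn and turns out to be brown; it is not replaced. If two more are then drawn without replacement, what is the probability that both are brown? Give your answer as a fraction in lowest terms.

After the first draw, 8 of the remaining 12 candies are brown.
P = 8/12 × 7/11 = 56/132 = 14/33.

14/33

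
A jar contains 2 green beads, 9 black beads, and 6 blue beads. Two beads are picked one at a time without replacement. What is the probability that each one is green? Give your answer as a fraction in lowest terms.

1/136

P(every draw is green) = 2/17 × 1/16 = 2/272 = 1/136.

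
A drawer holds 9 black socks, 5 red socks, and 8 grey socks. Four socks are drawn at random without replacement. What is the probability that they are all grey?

P = 8/22 × 7/21 × 6/20 × 5/19 = 1680/175560 = 2/209.

2/209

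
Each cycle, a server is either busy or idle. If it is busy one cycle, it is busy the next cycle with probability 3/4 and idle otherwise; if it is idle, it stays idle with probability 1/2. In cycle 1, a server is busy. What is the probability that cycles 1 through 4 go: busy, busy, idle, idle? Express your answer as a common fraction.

3/32

Cycle 1 is given. For each transition, use the conditional probability from the current state:
P(busy | busy) = 3/4; P(idle | busy) = 1/4; P(idle | idle) = 1/2.
P = 3/4 × 1/4 × 1/2 = 3/32.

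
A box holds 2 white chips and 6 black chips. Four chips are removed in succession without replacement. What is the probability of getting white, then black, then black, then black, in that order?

1/7

Each draw changes the counts, so multiply the conditional probabilities along the sequence:
P = 2/8 × 6/7 × 5/6 × 4/5 = 240/1680 = 1/7.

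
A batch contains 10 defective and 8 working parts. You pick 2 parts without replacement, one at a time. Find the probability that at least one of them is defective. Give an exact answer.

125/153

P(no defective) = 8/18 × 7/17 = 56/306 = 28/153.
P(at least one) = 1 − 28/153 = 125/153.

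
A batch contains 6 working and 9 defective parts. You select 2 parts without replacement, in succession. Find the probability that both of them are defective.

12/35

P(every draw is defective) = 9/15 × 8/14 = 72/210 = 12/35.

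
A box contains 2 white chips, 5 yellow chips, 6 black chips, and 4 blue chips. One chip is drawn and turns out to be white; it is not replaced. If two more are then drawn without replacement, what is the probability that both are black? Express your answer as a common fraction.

After the first draw, 6 of the remaining 16 chips are black.
P = 6/16 × 5/15 = 30/240 = 1/8.

1/8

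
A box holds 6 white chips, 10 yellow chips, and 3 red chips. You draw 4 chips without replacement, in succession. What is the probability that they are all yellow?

35/646

P = 10/19 × 9/18 × 8/17 × 7/16 = 5040/93024 = 35/646.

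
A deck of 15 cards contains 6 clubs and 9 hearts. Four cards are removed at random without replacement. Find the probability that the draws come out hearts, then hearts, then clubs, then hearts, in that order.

Multiply the probability of each draw given the previous ones:
P = 9/15 × 8/14 × 6/13 × 7/12 = 3024/32760 = 6/65.

6/65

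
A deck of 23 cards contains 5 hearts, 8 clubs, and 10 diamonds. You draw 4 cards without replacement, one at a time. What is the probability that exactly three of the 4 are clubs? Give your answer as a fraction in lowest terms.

One ordering (clubs drawn first) has probability 8/23 × 7/22 × 6/21 × 15/20 = 5040/212520 = 6/253.
There are C(4,3) = 4 such orderings, each equally likely, so P = 4 × 6/253 = 24/253.

24/253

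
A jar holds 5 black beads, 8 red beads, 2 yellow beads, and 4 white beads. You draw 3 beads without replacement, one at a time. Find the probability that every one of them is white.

4/969

P = 4/19 × 3/18 × 2/17 = 24/5814 = 4/969.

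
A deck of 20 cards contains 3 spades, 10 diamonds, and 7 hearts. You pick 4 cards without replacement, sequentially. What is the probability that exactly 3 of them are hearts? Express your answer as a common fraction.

One ordering (hearts drawn first) has probability 7/20 × 6/19 × 5/18 × 13/17 = 2730/116280 = 91/3876.
There are C(4,3) = 4 such orderings, each equally likely, so P = 4 × 91/3876 = 91/969.

91/969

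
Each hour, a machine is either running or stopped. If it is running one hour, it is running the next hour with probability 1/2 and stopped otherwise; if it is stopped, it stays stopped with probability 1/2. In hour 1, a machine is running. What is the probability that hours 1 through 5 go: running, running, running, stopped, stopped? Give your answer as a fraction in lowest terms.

1/16

Hour 1 is given. For each transition, use the conditional probability from the current state:
P(running | running) = 1/2; P(running | running) = 1/2; P(stopped | running) = 1/2; P(stopped | stopped) = 1/2.
P = 1/2 × 1/2 × 1/2 × 1/2 = 1/16.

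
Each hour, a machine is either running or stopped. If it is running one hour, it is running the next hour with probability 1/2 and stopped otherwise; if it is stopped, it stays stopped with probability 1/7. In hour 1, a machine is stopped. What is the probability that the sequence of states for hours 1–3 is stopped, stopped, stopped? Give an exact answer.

Hour 1 is given. For each transition, use the conditional probability from the current state:
P(stopped | stopped) = 1/7; P(stopped | stopped) = 1/7.
P = 1/7 × 1/7 = 1/49.

1/49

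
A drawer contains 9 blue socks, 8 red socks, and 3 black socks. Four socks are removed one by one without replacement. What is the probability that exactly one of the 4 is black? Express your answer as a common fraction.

8/19

One ordering (black drawn first) has probability 3/20 × 17/19 × 16/18 × 15/17 = 12240/116280 = 2/19.
There are C(4,1) = 4 such orderings, each equally likely, so P = 4 × 2/19 = 8/19.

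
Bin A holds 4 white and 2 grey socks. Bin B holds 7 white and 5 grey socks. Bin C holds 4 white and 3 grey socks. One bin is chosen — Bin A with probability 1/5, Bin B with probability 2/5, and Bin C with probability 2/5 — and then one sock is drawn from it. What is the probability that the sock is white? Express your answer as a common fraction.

25/42

From Bin A: P(white) = 4/6.
From Bin B: P(white) = 7/12.
From Bin C: P(white) = 4/7.
Total probability = (1/5)(4/6) + (2/5)(7/12) + (2/5)(4/7) = 25/42.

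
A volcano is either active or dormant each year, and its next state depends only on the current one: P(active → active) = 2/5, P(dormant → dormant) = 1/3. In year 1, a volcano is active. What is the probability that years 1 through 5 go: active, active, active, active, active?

Year 1 is given. For each transition, use the conditional probability from the current state:
P(active | active) = 2/5; P(active | active) = 2/5; P(active | active) = 2/5; P(active | active) = 2/5.
P = 2/5 × 2/5 × 2/5 × 2/5 = 16/625.

16/625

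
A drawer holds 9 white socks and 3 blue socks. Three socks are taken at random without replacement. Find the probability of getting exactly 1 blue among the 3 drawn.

27/55

One ordering (blue drawn first) has probability 3/12 × 9/11 × 8/10 = 216/1320 = 9/55.
There are C(3,1) = 3 such orderings, each equally likely, so P = 3 × 9/55 = 27/55.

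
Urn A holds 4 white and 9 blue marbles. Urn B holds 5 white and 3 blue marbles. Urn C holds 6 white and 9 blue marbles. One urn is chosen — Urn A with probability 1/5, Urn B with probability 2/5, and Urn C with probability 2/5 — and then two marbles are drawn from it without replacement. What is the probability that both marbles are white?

From Urn A: P(both white) = (4/13)(3/12) = 1/13.
From Urn B: P(both white) = (5/8)(4/7) = 5/14.
From Urn C: P(both white) = (6/15)(5/14) = 1/7.
Total probability = (1/5)(1/13) + (2/5)(5/14) + (2/5)(1/7) = 14/65.

14/65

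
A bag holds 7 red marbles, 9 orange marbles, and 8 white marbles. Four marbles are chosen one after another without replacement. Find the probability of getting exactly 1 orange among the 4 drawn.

195/506

One ordering (orange drawn first) has probability 9/24 × 15/23 × 14/22 × 13/21 = 24570/255024 = 195/2024.
There are C(4,1) = 4 such orderings, each equally likely, so P = 4 × 195/2024 = 195/506.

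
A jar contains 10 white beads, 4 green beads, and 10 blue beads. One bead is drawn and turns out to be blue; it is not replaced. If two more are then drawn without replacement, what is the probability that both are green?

6/253

With the first bead removed, 4 green remain out of 23.
P = 4/23 × 3/22 = 12/506 = 6/253.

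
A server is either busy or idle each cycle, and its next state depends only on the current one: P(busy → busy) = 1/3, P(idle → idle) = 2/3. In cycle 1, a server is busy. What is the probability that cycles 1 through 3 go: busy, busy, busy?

Cycle 1 is given. For each transition, use the conditional probability from the current state:
P(busy | busy) = 1/3; P(busy | busy) = 1/3.
P = 1/3 × 1/3 = 1/9.

1/9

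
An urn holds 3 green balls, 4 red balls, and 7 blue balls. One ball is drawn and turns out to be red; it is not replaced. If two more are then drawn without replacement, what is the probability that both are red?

1/26

With the first ball removed, 3 red remain out of 13.
P = 3/13 × 2/12 = 6/156 = 1/26.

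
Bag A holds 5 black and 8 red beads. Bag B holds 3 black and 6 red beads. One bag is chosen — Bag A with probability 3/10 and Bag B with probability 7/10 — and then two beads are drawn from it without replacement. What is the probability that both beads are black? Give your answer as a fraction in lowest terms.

151/1560

From Bag A: P(both black) = (5/13)(4/12) = 5/39.
From Bag B: P(both black) = (3/9)(2/8) = 1/12.
Total probability = (3/10)(5/39) + (7/10)(1/12) = 151/1560.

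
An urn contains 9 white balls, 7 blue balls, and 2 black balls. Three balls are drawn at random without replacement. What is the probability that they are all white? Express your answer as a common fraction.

P = 9/18 × 8/17 × 7/16 = 504/4896 = 7/68.

7/68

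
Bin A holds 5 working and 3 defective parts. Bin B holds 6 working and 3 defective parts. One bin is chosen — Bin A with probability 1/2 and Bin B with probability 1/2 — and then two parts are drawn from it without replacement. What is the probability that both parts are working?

65/168

From Bin A: P(both working) = (5/8)(4/7) = 5/14.
From Bin B: P(both working) = (6/9)(5/8) = 5/12.
Total probability = (1/2)(5/14) + (1/2)(5/12) = 65/168.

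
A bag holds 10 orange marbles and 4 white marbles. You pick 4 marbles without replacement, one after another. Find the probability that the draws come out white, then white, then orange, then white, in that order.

10/1001

Chain rule:
P = 4/14 × 3/13 × 10/12 × 2/11 = 240/24024 = 10/1001.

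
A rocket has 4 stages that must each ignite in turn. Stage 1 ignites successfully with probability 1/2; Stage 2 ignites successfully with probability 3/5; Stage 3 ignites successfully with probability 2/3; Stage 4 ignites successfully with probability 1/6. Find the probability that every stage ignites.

1/30

Each stage is reached only if all earlier stages succeed, so
P = 1/2 × 3/5 × 2/3 × 1/6 = 6/180 = 1/30.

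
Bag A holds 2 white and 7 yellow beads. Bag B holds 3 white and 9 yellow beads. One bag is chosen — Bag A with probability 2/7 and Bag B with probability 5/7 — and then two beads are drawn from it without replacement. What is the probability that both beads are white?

From Bag A: P(both white) = (2/9)(1/8) = 1/36.
From Bag B: P(both white) = (3/12)(2/11) = 1/22.
Total probability = (2/7)(1/36) + (5/7)(1/22) = 4/99.

4/99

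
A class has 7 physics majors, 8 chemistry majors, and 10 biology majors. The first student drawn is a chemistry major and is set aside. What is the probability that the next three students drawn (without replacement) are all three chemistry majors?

After the first draw, 7 of the remaining 24 students are chemistry majors.
P = 7/24 × 6/23 × 5/22 = 210/12144 = 35/2024.

35/2024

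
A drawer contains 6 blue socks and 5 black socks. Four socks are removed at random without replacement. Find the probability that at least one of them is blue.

P(no blue) = 5/11 × 4/10 × 3/9 × 2/8 = 120/7920 = 1/66.
P(at least one) = 1 − 1/66 = 65/66.

65/66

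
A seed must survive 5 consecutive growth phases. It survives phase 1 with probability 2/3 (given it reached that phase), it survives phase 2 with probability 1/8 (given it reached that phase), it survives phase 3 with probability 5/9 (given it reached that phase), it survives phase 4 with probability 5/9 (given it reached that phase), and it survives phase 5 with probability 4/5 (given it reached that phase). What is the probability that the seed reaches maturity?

5/243

Multiplying along the chain,
P = 2/3 × 1/8 × 5/9 × 5/9 × 4/5 = 200/9720 = 5/243.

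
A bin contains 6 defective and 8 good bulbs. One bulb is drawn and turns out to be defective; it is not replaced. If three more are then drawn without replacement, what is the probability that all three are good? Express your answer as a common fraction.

28/143

After the first draw, 8 of the remaining 13 bulbs are good.
P = 8/13 × 7/12 × 6/11 = 336/1716 = 28/143.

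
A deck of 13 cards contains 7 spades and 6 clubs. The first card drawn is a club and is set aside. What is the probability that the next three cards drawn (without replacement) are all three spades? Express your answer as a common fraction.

With the first card removed, 7 spades remain out of 12.
P = 7/12 × 6/11 × 5/10 = 210/1320 = 7/44.

7/44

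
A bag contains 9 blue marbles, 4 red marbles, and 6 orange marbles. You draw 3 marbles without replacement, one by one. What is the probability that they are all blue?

P(every draw is blue) = 9/19 × 8/18 × 7/17 = 504/5814 = 28/323.

28/323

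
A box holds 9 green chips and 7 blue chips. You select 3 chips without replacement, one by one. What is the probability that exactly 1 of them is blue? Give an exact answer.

9/20

One ordering (blue drawn first) has probability 7/16 × 9/15 × 8/14 = 504/3360 = 3/20.
There are C(3,1) = 3 such orderings, each equally likely, so P = 3 × 3/20 = 9/20.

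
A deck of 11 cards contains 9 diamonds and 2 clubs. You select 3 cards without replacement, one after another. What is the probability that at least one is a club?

27/55

P(no clubs) = 9/11 × 8/10 × 7/9 = 504/990 = 28/55.
P(at least one) = 1 − 28/55 = 27/55.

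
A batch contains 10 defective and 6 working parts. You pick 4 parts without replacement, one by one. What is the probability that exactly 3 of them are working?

One ordering (working drawn first) has probability 6/16 × 5/15 × 4/14 × 10/13 = 1200/43680 = 5/182.
There are C(4,3) = 4 such orderings, each equally likely, so P = 4 × 5/182 = 10/91.

10/91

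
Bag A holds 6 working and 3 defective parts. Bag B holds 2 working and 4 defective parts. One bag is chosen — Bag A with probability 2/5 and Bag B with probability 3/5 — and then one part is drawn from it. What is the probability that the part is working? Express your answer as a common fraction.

From Bag A: P(working) = 6/9.
From Bag B: P(working) = 2/6.
Total probability = (2/5)(6/9) + (3/5)(2/6) = 7/15.

7/15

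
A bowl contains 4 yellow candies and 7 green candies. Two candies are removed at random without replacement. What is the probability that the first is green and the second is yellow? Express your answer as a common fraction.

14/55

Chain rule:
P = 7/11 × 4/10 = 28/110 = 14/55.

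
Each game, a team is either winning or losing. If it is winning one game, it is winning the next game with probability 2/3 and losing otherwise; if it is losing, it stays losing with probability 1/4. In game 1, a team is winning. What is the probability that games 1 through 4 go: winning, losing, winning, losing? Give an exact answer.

Game 1 is given. For each transition, use the conditional probability from the current state:
P(losing | winning) = 1/3; P(winning | losing) = 3/4; P(losing | winning) = 1/3.
P = 1/3 × 3/4 × 1/3 = 3/36 = 1/12.

1/12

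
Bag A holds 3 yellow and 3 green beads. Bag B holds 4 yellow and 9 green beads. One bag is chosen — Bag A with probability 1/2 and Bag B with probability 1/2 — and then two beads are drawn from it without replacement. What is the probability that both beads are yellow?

From Bag A: P(both yellow) = (3/6)(2/5) = 1/5.
From Bag B: P(both yellow) = (4/13)(3/12) = 1/13.
Total probability = (1/2)(1/5) + (1/2)(1/13) = 9/65.

9/65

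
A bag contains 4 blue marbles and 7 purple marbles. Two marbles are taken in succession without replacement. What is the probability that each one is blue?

6/55

P(every draw is blue) = 4/11 × 3/10 = 12/110 = 6/55.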